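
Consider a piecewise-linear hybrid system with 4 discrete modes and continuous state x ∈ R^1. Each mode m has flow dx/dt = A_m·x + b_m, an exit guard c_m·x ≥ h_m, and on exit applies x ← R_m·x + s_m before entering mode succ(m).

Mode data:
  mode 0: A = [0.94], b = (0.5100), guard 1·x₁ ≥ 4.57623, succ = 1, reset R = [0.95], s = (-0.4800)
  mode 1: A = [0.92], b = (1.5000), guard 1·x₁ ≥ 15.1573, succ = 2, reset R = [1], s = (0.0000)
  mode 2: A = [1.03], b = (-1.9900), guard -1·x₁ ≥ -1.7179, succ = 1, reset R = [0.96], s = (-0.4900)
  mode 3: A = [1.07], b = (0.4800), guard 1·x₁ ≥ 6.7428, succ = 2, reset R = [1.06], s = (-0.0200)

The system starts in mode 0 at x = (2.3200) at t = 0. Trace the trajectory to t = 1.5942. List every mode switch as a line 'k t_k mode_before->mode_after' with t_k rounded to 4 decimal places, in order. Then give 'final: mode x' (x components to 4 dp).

Mode 0: guard c·x = 4.5762 hit at Δt = 0.6183 (t = 0.6183), x⁻ = (4.5762) → reset → x⁺ = (3.8674), jump to mode 1
Mode 1: flow for 0.9759 to horizon, guard not reached → x = (11.8628)

1 0.6183 0->1
final: 1 11.8628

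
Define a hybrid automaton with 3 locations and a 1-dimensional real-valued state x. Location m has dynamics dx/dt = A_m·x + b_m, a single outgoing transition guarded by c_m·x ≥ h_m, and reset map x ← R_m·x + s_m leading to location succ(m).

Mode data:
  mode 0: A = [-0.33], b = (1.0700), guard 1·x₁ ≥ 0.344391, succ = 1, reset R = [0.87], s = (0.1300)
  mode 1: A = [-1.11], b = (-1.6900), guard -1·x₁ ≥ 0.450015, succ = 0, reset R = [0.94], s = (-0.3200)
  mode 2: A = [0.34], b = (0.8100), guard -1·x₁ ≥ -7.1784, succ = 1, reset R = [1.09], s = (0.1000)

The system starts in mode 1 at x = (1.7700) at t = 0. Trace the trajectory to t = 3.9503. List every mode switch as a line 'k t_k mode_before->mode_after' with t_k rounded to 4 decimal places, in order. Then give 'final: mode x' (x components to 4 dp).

1 1.0105 1->0
2 1.9760 0->1
3 2.5156 1->0
4 3.4811 0->1
final: 1 -0.3629

Mode 1: guard c·x = 0.4500 hit at Δt = 1.0105 (t = 1.0105), x⁻ = (-0.4500) → reset → x⁺ = (-0.7430), jump to mode 0
Mode 0: guard c·x = 0.3444 hit at Δt = 0.9655 (t = 1.9760), x⁻ = (0.3444) → reset → x⁺ = (0.4296), jump to mode 1
Mode 1: guard c·x = 0.4500 hit at Δt = 0.5396 (t = 2.5156), x⁻ = (-0.4500) → reset → x⁺ = (-0.7430), jump to mode 0
Mode 0: guard c·x = 0.3444 hit at Δt = 0.9655 (t = 3.4811), x⁻ = (0.3444) → reset → x⁺ = (0.4296), jump to mode 1
Mode 1: flow for 0.4692 to horizon, guard not reached → x = (-0.3629)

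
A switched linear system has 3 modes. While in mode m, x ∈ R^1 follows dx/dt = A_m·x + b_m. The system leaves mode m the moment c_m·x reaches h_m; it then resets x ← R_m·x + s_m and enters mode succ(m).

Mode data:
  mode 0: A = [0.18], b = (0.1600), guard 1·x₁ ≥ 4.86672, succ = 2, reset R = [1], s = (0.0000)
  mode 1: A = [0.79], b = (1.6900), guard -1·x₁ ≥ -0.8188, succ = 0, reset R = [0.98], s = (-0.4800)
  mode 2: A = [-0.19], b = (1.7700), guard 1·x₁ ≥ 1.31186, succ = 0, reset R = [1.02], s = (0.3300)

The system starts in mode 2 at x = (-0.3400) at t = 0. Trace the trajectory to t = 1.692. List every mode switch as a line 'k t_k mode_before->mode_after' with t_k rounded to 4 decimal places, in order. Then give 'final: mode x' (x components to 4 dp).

1 0.9875 2->0
final: 0 2.0138

Mode 2: guard c·x = 1.3119 hit at Δt = 0.9875 (t = 0.9875), x⁻ = (1.3119) → reset → x⁺ = (1.6681), jump to mode 0
Mode 0: flow for 0.7045 to horizon, guard not reached → x = (2.0138)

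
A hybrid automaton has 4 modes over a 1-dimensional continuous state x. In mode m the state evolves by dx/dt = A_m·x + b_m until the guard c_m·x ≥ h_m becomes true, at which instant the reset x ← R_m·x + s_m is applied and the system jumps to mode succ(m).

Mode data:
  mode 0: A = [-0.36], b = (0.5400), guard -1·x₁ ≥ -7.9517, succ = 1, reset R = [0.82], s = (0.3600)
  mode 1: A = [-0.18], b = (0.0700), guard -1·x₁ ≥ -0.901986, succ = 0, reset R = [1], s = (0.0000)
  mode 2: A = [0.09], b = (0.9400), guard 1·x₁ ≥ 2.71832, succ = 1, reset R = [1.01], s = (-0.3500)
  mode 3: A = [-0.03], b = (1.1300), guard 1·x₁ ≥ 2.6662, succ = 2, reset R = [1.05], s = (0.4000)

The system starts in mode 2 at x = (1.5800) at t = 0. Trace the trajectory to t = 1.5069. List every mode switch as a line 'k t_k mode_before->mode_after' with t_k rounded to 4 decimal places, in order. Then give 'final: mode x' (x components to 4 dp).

1 1.0050 2->1
final: 1 2.2222

Mode 2: guard c·x = 2.7183 hit at Δt = 1.0050 (t = 1.0050), x⁻ = (2.7183) → reset → x⁺ = (2.3955), jump to mode 1
Mode 1: flow for 0.5019 to horizon, guard not reached → x = (2.2222)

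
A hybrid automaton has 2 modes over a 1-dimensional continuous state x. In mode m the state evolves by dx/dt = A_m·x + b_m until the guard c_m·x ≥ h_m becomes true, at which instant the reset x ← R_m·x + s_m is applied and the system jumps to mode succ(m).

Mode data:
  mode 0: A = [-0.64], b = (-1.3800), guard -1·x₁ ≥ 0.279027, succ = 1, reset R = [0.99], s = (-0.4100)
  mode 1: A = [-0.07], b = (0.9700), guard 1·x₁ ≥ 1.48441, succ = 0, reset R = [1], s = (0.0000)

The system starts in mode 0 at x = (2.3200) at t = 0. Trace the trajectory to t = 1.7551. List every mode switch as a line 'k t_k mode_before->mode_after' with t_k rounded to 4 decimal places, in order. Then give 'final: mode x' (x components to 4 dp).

Mode 0: guard c·x = 0.2790 hit at Δt = 1.3578 (t = 1.3578), x⁻ = (-0.2790) → reset → x⁺ = (-0.6862), jump to mode 1
Mode 1: flow for 0.3973 to horizon, guard not reached → x = (-0.2873)

1 1.3578 0->1
final: 1 -0.2873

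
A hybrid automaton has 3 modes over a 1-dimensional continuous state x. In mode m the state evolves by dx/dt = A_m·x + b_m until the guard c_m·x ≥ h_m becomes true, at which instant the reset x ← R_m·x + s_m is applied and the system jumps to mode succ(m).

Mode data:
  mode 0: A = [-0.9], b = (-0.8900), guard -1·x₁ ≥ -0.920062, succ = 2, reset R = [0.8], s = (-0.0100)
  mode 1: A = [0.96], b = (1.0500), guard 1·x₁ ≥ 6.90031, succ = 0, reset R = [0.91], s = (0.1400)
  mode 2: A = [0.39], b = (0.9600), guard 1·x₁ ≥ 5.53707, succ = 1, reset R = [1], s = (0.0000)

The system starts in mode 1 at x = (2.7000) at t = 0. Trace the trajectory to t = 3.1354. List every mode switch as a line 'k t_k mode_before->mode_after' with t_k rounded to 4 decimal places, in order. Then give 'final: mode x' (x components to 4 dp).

1 0.7764 1->0
2 2.2831 0->2
final: 2 1.9829

Mode 1: guard c·x = 6.9003 hit at Δt = 0.7764 (t = 0.7764), x⁻ = (6.9003) → reset → x⁺ = (6.4193), jump to mode 0
Mode 0: guard c·x = -0.9201 hit at Δt = 1.5067 (t = 2.2831), x⁻ = (0.9201) → reset → x⁺ = (0.7260), jump to mode 2
Mode 2: flow for 0.8523 to horizon, guard not reached → x = (1.9829)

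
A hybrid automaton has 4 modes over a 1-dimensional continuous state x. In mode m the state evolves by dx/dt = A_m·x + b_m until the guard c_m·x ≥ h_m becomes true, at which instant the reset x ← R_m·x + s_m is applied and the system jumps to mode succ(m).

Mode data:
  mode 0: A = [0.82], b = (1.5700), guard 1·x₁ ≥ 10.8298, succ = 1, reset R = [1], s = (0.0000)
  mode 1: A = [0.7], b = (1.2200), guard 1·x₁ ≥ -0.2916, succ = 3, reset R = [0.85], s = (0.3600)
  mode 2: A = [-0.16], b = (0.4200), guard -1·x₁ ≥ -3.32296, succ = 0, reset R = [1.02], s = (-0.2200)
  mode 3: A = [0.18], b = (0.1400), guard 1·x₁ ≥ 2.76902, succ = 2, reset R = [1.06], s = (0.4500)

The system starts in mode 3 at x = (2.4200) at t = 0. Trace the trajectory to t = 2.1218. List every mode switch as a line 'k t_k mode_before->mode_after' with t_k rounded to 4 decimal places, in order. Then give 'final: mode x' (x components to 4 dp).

Mode 3: guard c·x = 2.7690 hit at Δt = 0.5755 (t = 0.5755), x⁻ = (2.7690) → reset → x⁺ = (3.3852), jump to mode 2
Mode 2: guard c·x = -3.3230 hit at Δt = 0.5336 (t = 1.1090), x⁻ = (3.3230) → reset → x⁺ = (3.1694), jump to mode 0
Mode 0: flow for 1.0128 to horizon, guard not reached → x = (9.7500)

1 0.5755 3->2
2 1.1090 2->0
final: 0 9.7500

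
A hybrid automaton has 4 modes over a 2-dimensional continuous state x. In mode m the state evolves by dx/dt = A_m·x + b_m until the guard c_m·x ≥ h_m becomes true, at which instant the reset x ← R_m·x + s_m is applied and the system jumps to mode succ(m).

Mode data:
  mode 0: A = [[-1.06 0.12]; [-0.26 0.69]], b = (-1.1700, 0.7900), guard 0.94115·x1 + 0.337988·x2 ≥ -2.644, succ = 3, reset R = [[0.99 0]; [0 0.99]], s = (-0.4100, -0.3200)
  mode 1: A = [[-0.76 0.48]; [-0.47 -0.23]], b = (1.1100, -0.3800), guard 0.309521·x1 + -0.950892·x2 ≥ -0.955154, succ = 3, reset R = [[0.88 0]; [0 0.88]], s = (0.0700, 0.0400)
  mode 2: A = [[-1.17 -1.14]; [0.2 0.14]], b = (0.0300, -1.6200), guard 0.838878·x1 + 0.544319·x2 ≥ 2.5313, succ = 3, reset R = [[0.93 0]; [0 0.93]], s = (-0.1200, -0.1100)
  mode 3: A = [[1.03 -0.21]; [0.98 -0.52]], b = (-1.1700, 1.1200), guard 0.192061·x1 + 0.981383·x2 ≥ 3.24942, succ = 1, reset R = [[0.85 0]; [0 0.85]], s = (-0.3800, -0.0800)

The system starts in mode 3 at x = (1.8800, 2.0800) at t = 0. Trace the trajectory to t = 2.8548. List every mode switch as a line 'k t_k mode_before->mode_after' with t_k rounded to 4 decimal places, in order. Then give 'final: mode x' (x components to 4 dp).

1 0.4804 3->1
2 0.9910 1->3
3 1.9343 3->1
4 2.5214 1->3
final: 3 1.5804 1.9958

Mode 3: guard c·x = 3.2494 hit at Δt = 0.4804 (t = 0.4804), x⁻ = (2.0335, 2.9131) → reset → x⁺ = (1.3485, 2.3961), jump to mode 1
Mode 1: guard c·x = -0.9552 hit at Δt = 0.5106 (t = 0.9910), x⁻ = (1.7837, 1.5851) → reset → x⁺ = (1.6396, 1.4349), jump to mode 3
Mode 3: guard c·x = 3.2494 hit at Δt = 0.9433 (t = 1.9343), x⁻ = (1.7529, 2.9680) → reset → x⁺ = (1.1100, 2.4428), jump to mode 1
Mode 1: guard c·x = -0.9552 hit at Δt = 0.5871 (t = 2.5214), x⁻ = (1.6835, 1.5525) → reset → x⁺ = (1.5514, 1.4062), jump to mode 3
Mode 3: flow for 0.3334 to horizon, guard not reached → x = (1.5804, 1.9958)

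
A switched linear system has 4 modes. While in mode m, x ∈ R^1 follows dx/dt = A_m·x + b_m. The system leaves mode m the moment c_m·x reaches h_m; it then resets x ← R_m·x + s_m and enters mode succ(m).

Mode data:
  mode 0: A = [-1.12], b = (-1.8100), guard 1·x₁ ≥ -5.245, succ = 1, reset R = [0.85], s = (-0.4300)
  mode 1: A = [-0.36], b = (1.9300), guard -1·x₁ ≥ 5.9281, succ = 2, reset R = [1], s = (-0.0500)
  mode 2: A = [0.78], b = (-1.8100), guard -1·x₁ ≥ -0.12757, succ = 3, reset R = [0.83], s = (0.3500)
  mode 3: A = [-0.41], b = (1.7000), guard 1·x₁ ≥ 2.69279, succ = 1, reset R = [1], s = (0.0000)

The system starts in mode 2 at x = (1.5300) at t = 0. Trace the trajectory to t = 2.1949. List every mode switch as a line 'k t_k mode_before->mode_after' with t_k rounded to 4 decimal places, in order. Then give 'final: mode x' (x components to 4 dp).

Mode 2: guard c·x = -0.1276 hit at Δt = 1.3081 (t = 1.3081), x⁻ = (0.1276) → reset → x⁺ = (0.4559), jump to mode 3
Mode 3: flow for 0.8868 to horizon, guard not reached → x = (1.5808)

1 1.3081 2->3
final: 3 1.5808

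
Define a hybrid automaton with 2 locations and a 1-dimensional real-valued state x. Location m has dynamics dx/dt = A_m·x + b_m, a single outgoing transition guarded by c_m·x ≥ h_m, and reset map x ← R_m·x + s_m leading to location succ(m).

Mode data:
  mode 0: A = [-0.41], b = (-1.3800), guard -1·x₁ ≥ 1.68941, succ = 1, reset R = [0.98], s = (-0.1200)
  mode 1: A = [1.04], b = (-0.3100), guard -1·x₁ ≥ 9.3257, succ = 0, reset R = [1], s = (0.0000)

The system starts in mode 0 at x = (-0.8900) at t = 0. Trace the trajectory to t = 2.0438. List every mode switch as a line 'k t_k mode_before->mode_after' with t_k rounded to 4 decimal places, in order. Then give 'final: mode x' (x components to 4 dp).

Mode 0: guard c·x = 1.6894 hit at Δt = 0.9510 (t = 0.9510), x⁻ = (-1.6894) → reset → x⁺ = (-1.7756), jump to mode 1
Mode 1: flow for 1.0928 to horizon, guard not reached → x = (-6.1633)

1 0.9510 0->1
final: 1 -6.1633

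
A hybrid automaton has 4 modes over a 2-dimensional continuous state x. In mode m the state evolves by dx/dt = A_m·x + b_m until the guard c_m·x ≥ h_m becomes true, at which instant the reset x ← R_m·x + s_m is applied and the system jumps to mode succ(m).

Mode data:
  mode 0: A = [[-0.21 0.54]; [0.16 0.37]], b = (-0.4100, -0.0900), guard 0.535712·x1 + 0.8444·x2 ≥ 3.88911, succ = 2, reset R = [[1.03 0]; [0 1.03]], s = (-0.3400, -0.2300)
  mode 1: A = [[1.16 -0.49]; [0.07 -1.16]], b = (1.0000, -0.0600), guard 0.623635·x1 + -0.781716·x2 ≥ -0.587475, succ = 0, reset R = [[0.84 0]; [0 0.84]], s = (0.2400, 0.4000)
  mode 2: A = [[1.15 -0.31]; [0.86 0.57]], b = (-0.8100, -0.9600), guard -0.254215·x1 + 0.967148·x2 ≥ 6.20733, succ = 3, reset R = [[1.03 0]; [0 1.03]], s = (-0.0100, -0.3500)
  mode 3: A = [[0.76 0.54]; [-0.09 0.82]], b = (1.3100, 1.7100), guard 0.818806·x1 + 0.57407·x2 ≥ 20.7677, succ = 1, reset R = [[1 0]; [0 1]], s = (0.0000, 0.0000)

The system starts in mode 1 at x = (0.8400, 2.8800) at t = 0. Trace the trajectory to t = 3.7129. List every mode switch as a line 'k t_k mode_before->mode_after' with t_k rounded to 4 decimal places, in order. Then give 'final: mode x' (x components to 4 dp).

1 0.4175 1->0
2 1.6734 0->2
3 2.7738 2->3
final: 3 12.7275 16.1659

Mode 1: guard c·x = -0.5875 hit at Δt = 0.4175 (t = 0.4175), x⁻ = (1.2877, 1.7788) → reset → x⁺ = (1.3217, 1.8942), jump to mode 0
Mode 0: guard c·x = 3.8891 hit at Δt = 1.2559 (t = 1.6734), x⁻ = (2.0845, 3.2833) → reset → x⁺ = (1.8071, 3.1518), jump to mode 2
Mode 2: guard c·x = 6.2073 hit at Δt = 1.1004 (t = 2.7738), x⁻ = (1.5671, 6.8301) → reset → x⁺ = (1.6041, 6.6850), jump to mode 3
Mode 3: flow for 0.9391 to horizon, guard not reached → x = (12.7275, 16.1659)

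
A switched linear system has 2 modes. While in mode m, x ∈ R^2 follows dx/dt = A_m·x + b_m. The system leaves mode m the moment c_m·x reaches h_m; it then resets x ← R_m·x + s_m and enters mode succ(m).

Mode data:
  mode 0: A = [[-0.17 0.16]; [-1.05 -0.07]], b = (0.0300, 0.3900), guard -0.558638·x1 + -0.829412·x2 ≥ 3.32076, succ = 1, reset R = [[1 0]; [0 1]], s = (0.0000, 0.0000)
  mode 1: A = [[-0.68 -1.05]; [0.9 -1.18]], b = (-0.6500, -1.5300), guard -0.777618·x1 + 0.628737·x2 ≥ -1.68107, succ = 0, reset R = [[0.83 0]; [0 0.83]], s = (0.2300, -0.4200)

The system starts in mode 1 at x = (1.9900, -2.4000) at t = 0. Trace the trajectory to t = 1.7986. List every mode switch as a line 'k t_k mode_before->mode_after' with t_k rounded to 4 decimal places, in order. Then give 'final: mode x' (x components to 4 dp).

Mode 1: guard c·x = -1.6811 hit at Δt = 0.9173 (t = 0.9173), x⁻ = (1.5604, -0.7438) → reset → x⁺ = (1.5252, -1.0373), jump to mode 0
Mode 0: flow for 0.8813 to horizon, guard not reached → x = (1.1433, -1.8417)

1 0.9173 1->0
final: 0 1.1433 -1.8417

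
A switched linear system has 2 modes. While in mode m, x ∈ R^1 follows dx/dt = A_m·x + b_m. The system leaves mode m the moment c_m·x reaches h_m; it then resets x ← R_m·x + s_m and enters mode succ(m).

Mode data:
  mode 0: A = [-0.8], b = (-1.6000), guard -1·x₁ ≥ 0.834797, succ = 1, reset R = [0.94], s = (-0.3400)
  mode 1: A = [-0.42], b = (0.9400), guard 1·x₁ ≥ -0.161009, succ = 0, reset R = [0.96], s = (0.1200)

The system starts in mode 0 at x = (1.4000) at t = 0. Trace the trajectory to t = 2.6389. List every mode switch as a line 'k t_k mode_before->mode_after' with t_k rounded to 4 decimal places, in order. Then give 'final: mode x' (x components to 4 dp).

1 1.3386 0->1
2 2.1426 1->0
final: 0 -0.6786

Mode 0: guard c·x = 0.8348 hit at Δt = 1.3386 (t = 1.3386), x⁻ = (-0.8348) → reset → x⁺ = (-1.1247), jump to mode 1
Mode 1: guard c·x = -0.1610 hit at Δt = 0.8040 (t = 2.1426), x⁻ = (-0.1610) → reset → x⁺ = (-0.0346), jump to mode 0
Mode 0: flow for 0.4963 to horizon, guard not reached → x = (-0.6786)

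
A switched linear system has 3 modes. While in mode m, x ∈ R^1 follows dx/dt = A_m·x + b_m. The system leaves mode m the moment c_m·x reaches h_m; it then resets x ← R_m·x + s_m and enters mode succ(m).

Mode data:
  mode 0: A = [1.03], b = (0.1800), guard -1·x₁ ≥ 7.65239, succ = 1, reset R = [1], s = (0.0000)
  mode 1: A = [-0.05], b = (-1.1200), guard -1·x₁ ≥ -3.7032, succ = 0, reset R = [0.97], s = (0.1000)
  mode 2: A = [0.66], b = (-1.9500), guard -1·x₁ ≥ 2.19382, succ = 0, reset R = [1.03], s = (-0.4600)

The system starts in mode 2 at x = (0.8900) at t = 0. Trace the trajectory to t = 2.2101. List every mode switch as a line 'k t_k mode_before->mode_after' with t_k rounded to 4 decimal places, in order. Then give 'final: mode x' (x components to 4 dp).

Mode 2: guard c·x = 2.1938 hit at Δt = 1.3845 (t = 1.3845), x⁻ = (-2.1938) → reset → x⁺ = (-2.7196), jump to mode 0
Mode 0: flow for 0.8256 to horizon, guard not reached → x = (-6.1311)

1 1.3845 2->0
final: 0 -6.1311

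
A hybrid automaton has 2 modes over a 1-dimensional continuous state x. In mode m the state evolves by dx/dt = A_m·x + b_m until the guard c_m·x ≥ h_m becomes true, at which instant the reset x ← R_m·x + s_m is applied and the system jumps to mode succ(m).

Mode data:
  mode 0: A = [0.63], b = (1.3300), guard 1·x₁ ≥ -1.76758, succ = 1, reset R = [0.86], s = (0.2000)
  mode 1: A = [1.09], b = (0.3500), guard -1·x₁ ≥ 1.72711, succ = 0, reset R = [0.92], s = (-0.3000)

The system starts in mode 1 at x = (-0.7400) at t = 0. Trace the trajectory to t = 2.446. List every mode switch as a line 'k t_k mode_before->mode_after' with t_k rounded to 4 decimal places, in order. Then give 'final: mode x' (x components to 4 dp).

1 1.1109 1->0
2 1.8027 0->1
3 2.1162 1->0
final: 0 -1.8376

Mode 1: guard c·x = 1.7271 hit at Δt = 1.1109 (t = 1.1109), x⁻ = (-1.7271) → reset → x⁺ = (-1.8889), jump to mode 0
Mode 0: guard c·x = -1.7676 hit at Δt = 0.6918 (t = 1.8027), x⁻ = (-1.7676) → reset → x⁺ = (-1.3201), jump to mode 1
Mode 1: guard c·x = 1.7271 hit at Δt = 0.3135 (t = 2.1162), x⁻ = (-1.7271) → reset → x⁺ = (-1.8889), jump to mode 0
Mode 0: flow for 0.3298 to horizon, guard not reached → x = (-1.8376)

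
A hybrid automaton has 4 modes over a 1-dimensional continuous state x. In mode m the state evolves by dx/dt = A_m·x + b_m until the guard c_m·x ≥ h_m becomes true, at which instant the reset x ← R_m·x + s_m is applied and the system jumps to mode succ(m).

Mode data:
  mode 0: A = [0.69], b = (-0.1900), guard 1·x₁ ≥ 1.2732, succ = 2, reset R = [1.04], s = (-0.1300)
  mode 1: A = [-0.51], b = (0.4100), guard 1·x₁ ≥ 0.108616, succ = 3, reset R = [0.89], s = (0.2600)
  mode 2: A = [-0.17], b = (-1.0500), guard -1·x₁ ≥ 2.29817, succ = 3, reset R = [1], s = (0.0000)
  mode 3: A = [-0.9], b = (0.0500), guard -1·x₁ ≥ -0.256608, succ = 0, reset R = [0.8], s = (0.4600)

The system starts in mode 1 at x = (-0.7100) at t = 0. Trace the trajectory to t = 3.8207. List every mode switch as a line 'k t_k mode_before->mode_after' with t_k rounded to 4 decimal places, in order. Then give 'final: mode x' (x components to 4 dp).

1 1.5257 1->3
2 1.9745 3->0
3 3.3363 0->2
final: 2 0.6115

Mode 1: guard c·x = 0.1086 hit at Δt = 1.5257 (t = 1.5257), x⁻ = (0.1086) → reset → x⁺ = (0.3567), jump to mode 3
Mode 3: guard c·x = -0.2566 hit at Δt = 0.4488 (t = 1.9745), x⁻ = (0.2566) → reset → x⁺ = (0.6653), jump to mode 0
Mode 0: guard c·x = 1.2732 hit at Δt = 1.3618 (t = 3.3363), x⁻ = (1.2732) → reset → x⁺ = (1.1941), jump to mode 2
Mode 2: flow for 0.4844 to horizon, guard not reached → x = (0.6115)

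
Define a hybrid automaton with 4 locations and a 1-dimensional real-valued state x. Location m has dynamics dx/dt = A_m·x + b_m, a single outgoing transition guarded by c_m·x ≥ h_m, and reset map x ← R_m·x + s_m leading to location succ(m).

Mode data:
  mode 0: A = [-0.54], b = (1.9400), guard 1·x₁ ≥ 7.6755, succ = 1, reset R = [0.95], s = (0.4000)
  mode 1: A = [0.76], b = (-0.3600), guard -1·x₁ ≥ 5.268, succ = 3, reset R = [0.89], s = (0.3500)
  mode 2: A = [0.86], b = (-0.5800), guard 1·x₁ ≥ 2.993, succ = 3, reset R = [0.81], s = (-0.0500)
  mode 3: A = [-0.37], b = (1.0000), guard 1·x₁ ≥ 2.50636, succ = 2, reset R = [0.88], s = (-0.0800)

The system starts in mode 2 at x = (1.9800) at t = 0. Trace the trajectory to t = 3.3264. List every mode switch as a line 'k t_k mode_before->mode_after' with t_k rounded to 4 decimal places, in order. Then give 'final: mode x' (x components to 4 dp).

1 0.6678 2->3
2 2.0578 3->2
3 2.6026 2->3
final: 3 2.4515

Mode 2: guard c·x = 2.9930 hit at Δt = 0.6678 (t = 0.6678), x⁻ = (2.9930) → reset → x⁺ = (2.3743), jump to mode 3
Mode 3: guard c·x = 2.5064 hit at Δt = 1.3900 (t = 2.0578), x⁻ = (2.5064) → reset → x⁺ = (2.1256), jump to mode 2
Mode 2: guard c·x = 2.9930 hit at Δt = 0.5449 (t = 2.6026), x⁻ = (2.9930) → reset → x⁺ = (2.3743), jump to mode 3
Mode 3: flow for 0.7238 to horizon, guard not reached → x = (2.4515)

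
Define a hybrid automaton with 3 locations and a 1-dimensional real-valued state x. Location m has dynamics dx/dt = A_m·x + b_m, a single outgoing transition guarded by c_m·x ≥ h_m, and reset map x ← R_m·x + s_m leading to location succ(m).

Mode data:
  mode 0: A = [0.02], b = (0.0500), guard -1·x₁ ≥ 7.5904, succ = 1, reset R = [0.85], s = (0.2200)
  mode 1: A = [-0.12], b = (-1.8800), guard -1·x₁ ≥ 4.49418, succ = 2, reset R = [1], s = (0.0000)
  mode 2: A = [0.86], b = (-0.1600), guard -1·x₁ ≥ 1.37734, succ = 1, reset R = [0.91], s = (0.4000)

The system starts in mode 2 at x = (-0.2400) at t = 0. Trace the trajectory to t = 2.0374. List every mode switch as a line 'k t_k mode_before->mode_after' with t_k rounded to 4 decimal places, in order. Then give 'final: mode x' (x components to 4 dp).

Mode 2: guard c·x = 1.3773 hit at Δt = 1.5117 (t = 1.5117), x⁻ = (-1.3773) → reset → x⁺ = (-0.8534), jump to mode 1
Mode 1: flow for 0.5257 to horizon, guard not reached → x = (-1.7590)

1 1.5117 2->1
final: 1 -1.7590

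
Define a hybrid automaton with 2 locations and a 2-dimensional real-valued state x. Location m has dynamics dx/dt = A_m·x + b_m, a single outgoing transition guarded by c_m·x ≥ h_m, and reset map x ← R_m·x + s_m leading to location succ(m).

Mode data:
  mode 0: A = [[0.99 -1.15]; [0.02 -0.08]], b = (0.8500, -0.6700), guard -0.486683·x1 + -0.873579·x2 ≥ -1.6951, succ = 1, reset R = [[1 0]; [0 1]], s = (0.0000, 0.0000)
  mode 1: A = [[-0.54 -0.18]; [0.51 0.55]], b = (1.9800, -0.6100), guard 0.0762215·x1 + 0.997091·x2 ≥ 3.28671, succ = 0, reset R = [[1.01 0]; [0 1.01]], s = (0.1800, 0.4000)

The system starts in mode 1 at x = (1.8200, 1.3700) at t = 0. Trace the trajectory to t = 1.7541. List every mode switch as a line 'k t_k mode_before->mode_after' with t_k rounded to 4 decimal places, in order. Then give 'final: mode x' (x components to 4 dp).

1 1.0649 1->0
final: 0 2.0729 2.9421

Mode 1: guard c·x = 3.2867 hit at Δt = 1.0649 (t = 1.0649), x⁻ = (2.3037, 3.1202) → reset → x⁺ = (2.5067, 3.5514), jump to mode 0
Mode 0: flow for 0.6892 to horizon, guard not reached → x = (2.0729, 2.9421)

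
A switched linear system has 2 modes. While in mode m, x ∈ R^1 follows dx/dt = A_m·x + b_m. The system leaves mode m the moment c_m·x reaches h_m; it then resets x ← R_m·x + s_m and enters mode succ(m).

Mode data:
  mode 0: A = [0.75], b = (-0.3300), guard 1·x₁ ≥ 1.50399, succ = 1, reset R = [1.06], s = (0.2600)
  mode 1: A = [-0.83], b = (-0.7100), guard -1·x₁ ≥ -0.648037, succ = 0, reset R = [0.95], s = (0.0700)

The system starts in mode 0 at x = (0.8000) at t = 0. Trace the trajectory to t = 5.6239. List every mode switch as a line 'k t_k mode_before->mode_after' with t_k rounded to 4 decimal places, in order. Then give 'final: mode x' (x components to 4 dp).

1 1.4449 0->1
2 2.1546 1->0
3 4.1092 0->1
4 4.8189 1->0
final: 0 0.8893

Mode 0: guard c·x = 1.5040 hit at Δt = 1.4449 (t = 1.4449), x⁻ = (1.5040) → reset → x⁺ = (1.8542), jump to mode 1
Mode 1: guard c·x = -0.6480 hit at Δt = 0.7097 (t = 2.1546), x⁻ = (0.6480) → reset → x⁺ = (0.6856), jump to mode 0
Mode 0: guard c·x = 1.5040 hit at Δt = 1.9546 (t = 4.1092), x⁻ = (1.5040) → reset → x⁺ = (1.8542), jump to mode 1
Mode 1: guard c·x = -0.6480 hit at Δt = 0.7097 (t = 4.8189), x⁻ = (0.6480) → reset → x⁺ = (0.6856), jump to mode 0
Mode 0: flow for 0.8050 to horizon, guard not reached → x = (0.8893)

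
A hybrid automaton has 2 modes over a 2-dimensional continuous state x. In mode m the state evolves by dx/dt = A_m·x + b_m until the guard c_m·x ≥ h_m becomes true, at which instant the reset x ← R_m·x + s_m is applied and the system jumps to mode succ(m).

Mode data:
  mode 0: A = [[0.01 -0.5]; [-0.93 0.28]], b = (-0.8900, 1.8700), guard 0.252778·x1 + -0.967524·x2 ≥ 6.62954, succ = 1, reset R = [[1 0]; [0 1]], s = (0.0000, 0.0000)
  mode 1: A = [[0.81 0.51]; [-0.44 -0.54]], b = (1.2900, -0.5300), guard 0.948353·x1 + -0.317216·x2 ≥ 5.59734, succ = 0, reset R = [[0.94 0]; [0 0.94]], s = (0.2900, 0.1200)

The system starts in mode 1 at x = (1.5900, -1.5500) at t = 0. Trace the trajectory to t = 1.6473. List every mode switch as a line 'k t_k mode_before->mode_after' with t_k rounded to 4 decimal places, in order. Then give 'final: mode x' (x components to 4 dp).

Mode 1: guard c·x = 5.5973 hit at Δt = 1.2387 (t = 1.2387), x⁻ = (5.0413, -2.5738) → reset → x⁺ = (5.0288, -2.2994), jump to mode 0
Mode 0: flow for 0.4086 to horizon, guard not reached → x = (5.3082, -3.8377)

1 1.2387 1->0
final: 0 5.3082 -3.8377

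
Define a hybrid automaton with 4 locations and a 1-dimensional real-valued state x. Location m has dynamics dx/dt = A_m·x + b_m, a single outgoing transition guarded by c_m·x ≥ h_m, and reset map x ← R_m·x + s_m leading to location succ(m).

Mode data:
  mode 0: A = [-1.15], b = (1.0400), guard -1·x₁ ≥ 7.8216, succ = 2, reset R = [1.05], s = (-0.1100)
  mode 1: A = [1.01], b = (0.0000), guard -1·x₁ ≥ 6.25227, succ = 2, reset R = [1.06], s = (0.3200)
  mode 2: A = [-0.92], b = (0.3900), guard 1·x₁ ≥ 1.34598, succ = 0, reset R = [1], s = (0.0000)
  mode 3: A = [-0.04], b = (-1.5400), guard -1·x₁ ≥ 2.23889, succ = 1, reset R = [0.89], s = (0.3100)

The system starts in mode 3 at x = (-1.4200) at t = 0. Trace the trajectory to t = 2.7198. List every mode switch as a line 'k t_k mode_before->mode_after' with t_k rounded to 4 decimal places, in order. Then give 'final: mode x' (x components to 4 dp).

1 0.5583 3->1
2 1.8579 1->2
final: 2 -2.6221

Mode 3: guard c·x = 2.2389 hit at Δt = 0.5583 (t = 0.5583), x⁻ = (-2.2389) → reset → x⁺ = (-1.6826), jump to mode 1
Mode 1: guard c·x = 6.2523 hit at Δt = 1.2996 (t = 1.8579), x⁻ = (-6.2523) → reset → x⁺ = (-6.3074), jump to mode 2
Mode 2: flow for 0.8619 to horizon, guard not reached → x = (-2.6221)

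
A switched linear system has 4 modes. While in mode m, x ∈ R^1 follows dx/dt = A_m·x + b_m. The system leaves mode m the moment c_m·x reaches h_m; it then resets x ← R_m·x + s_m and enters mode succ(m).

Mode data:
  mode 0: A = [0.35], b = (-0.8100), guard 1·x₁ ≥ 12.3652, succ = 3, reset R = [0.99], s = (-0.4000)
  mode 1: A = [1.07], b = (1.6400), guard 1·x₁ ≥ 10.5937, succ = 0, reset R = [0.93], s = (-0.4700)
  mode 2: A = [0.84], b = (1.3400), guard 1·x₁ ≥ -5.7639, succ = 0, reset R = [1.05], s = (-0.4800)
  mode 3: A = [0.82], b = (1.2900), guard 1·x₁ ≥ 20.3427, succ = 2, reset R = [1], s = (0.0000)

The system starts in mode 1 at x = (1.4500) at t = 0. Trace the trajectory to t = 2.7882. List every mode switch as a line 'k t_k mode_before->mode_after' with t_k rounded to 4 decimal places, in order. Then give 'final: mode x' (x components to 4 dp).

Mode 1: guard c·x = 10.5937 hit at Δt = 1.3108 (t = 1.3108), x⁻ = (10.5937) → reset → x⁺ = (9.3821), jump to mode 0
Mode 0: guard c·x = 12.3652 hit at Δt = 1.0060 (t = 2.3168), x⁻ = (12.3652) → reset → x⁺ = (11.8415), jump to mode 3
Mode 3: flow for 0.4714 to horizon, guard not reached → x = (18.1716)

1 1.3108 1->0
2 2.3168 0->3
final: 3 18.1716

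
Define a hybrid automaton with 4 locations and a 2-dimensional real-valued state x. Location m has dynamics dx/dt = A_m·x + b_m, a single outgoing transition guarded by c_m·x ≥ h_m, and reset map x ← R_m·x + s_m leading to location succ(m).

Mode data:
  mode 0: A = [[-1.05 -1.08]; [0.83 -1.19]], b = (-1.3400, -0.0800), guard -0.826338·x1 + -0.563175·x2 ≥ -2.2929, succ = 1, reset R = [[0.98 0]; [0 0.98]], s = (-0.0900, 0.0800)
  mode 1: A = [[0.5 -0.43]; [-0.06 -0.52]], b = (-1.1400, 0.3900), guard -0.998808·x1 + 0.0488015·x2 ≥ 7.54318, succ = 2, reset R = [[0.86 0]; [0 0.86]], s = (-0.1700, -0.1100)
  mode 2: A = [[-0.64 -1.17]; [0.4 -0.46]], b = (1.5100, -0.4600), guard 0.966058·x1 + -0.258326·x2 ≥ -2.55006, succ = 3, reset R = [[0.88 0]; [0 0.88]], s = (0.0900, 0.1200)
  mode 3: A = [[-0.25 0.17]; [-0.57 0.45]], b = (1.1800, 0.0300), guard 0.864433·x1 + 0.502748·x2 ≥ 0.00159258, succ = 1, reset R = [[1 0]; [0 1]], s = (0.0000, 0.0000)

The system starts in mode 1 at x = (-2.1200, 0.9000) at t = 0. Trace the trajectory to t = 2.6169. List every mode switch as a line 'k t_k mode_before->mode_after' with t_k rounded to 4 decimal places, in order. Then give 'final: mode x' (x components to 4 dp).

Mode 1: guard c·x = 7.5432 hit at Δt = 1.4138 (t = 1.4138), x⁻ = (-7.4979, 1.1109) → reset → x⁺ = (-6.6182, 0.8454), jump to mode 2
Mode 2: guard c·x = -2.5501 hit at Δt = 0.7833 (t = 2.1971), x⁻ = (-2.8878, -0.9279) → reset → x⁺ = (-2.4512, -0.6965), jump to mode 3
Mode 3: flow for 0.4198 to horizon, guard not reached → x = (-1.7688, -0.2699)

1 1.4138 1->2
2 2.1971 2->3
final: 3 -1.7688 -0.2699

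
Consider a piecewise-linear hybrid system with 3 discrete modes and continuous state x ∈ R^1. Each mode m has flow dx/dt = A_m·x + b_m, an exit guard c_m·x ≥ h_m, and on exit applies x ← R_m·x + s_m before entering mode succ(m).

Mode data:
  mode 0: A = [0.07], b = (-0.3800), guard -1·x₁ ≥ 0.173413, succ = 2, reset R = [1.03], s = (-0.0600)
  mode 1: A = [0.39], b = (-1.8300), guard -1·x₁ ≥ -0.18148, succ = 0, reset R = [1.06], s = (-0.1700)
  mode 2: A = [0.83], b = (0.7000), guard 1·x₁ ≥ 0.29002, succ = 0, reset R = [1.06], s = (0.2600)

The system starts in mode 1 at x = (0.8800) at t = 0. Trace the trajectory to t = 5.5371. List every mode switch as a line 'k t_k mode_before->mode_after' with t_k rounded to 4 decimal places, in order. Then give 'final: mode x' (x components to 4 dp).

1 0.4314 1->0
2 0.9396 0->2
3 1.6964 2->0
4 3.7228 0->2
5 4.4796 2->0
final: 0 0.1939

Mode 1: guard c·x = -0.1815 hit at Δt = 0.4314 (t = 0.4314), x⁻ = (0.1815) → reset → x⁺ = (0.0224), jump to mode 0
Mode 0: guard c·x = 0.1734 hit at Δt = 0.5082 (t = 0.9396), x⁻ = (-0.1734) → reset → x⁺ = (-0.2386), jump to mode 2
Mode 2: guard c·x = 0.2900 hit at Δt = 0.7568 (t = 1.6964), x⁻ = (0.2900) → reset → x⁺ = (0.5674), jump to mode 0
Mode 0: guard c·x = 0.1734 hit at Δt = 2.0264 (t = 3.7228), x⁻ = (-0.1734) → reset → x⁺ = (-0.2386), jump to mode 2
Mode 2: guard c·x = 0.2900 hit at Δt = 0.7568 (t = 4.4796), x⁻ = (0.2900) → reset → x⁺ = (0.5674), jump to mode 0
Mode 0: flow for 1.0575 to horizon, guard not reached → x = (0.1939)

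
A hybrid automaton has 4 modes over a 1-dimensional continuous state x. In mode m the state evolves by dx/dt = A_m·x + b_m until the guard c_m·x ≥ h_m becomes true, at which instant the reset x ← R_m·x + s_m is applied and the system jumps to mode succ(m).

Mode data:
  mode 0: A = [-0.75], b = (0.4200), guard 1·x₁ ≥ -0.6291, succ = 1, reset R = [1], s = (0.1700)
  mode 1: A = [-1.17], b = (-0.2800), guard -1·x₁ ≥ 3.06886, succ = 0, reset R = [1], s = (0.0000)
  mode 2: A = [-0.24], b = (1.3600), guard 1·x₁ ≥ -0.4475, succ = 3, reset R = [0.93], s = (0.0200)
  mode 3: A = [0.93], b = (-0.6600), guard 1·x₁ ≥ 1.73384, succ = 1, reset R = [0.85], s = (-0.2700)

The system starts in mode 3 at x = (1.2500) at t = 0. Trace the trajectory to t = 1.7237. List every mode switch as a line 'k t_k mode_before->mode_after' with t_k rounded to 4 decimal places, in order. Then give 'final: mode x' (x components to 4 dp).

1 0.6876 3->1
final: 1 0.1900

Mode 3: guard c·x = 1.7338 hit at Δt = 0.6876 (t = 0.6876), x⁻ = (1.7338) → reset → x⁺ = (1.2038), jump to mode 1
Mode 1: flow for 1.0361 to horizon, guard not reached → x = (0.1900)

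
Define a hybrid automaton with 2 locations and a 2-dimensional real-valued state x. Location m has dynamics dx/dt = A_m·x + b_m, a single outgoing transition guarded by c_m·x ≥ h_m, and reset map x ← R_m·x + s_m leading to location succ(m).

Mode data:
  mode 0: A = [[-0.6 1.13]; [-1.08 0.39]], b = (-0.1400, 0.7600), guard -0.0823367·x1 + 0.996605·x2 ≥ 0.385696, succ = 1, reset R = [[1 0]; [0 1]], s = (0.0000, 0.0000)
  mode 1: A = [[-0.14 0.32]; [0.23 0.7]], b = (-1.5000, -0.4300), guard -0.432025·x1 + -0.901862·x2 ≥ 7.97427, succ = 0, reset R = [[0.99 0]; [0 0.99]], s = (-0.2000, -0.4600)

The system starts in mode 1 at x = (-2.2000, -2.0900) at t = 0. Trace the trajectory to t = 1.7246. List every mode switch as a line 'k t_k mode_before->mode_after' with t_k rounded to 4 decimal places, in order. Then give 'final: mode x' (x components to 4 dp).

1 1.1178 1->0
final: 0 -6.6360 -3.8689

Mode 1: guard c·x = 7.9743 hit at Δt = 1.1178 (t = 1.1178), x⁻ = (-4.7707, -6.5567) → reset → x⁺ = (-4.9230, -6.9511), jump to mode 0
Mode 0: flow for 0.6068 to horizon, guard not reached → x = (-6.6360, -3.8689)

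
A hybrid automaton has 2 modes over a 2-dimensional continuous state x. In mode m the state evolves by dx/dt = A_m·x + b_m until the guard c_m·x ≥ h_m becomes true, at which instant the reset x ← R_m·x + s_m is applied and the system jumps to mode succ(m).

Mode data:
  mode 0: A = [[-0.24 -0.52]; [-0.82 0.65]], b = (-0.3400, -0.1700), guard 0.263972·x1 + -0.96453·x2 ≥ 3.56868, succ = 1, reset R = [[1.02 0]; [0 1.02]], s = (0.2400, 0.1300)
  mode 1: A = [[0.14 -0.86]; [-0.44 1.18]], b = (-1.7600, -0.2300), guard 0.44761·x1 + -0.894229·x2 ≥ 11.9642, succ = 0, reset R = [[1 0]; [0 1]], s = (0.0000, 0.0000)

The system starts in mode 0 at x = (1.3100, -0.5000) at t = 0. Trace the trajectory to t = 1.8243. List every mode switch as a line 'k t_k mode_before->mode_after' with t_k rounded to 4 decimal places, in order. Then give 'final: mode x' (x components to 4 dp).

1 1.1818 0->1
final: 1 3.8859 -8.1194

Mode 0: guard c·x = 3.5687 hit at Δt = 1.1818 (t = 1.1818), x⁻ = (1.5756, -3.2687) → reset → x⁺ = (1.8471, -3.2041), jump to mode 1
Mode 1: flow for 0.6425 to horizon, guard not reached → x = (3.8859, -8.1194)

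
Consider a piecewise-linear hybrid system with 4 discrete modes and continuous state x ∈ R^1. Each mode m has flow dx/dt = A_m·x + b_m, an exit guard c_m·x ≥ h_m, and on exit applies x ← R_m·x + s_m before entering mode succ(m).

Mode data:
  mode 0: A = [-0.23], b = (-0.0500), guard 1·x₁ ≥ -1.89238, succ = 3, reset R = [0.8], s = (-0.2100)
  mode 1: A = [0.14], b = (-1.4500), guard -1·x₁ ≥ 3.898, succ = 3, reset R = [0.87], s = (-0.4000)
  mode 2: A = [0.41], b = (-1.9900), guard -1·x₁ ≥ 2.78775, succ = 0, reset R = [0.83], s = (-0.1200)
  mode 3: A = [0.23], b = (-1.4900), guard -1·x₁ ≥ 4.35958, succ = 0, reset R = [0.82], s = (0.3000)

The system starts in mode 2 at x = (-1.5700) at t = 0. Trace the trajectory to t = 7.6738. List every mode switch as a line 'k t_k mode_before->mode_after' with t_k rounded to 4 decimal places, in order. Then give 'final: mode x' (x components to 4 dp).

1 0.4234 2->0
2 1.6412 0->3
3 2.8527 3->0
4 5.4691 0->3
5 6.6806 3->0
final: 0 -2.6505

Mode 2: guard c·x = 2.7877 hit at Δt = 0.4234 (t = 0.4234), x⁻ = (-2.7877) → reset → x⁺ = (-2.4338), jump to mode 0
Mode 0: guard c·x = -1.8924 hit at Δt = 1.2178 (t = 1.6412), x⁻ = (-1.8924) → reset → x⁺ = (-1.7239), jump to mode 3
Mode 3: guard c·x = 4.3596 hit at Δt = 1.2115 (t = 2.8527), x⁻ = (-4.3596) → reset → x⁺ = (-3.2749), jump to mode 0
Mode 0: guard c·x = -1.8924 hit at Δt = 2.6164 (t = 5.4691), x⁻ = (-1.8924) → reset → x⁺ = (-1.7239), jump to mode 3
Mode 3: guard c·x = 4.3596 hit at Δt = 1.2115 (t = 6.6806), x⁻ = (-4.3596) → reset → x⁺ = (-3.2749), jump to mode 0
Mode 0: flow for 0.9932 to horizon, guard not reached → x = (-2.6505)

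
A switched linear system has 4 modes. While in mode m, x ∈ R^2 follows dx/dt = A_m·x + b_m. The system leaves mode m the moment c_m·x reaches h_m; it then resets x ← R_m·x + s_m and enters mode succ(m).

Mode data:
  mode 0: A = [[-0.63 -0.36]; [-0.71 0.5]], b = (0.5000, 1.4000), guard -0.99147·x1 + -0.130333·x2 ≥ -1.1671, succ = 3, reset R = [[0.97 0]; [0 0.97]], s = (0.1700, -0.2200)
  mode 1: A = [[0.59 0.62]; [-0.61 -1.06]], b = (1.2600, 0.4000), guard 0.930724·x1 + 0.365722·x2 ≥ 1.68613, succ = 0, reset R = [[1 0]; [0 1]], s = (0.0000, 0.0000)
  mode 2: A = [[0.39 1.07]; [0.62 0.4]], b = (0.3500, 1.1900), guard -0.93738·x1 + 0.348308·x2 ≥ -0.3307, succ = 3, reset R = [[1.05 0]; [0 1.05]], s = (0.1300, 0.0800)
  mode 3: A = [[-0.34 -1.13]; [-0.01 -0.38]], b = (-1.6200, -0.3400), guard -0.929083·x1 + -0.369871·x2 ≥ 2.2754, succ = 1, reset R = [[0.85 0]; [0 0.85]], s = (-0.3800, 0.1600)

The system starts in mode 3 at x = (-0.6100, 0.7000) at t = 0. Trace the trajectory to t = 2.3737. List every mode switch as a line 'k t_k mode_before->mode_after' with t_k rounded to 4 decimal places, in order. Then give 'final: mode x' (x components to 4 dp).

1 1.2787 3->1
final: 1 -2.0467 1.2488

Mode 3: guard c·x = 2.2754 hit at Δt = 1.2787 (t = 1.2787), x⁻ = (-2.4905, 0.1041) → reset → x⁺ = (-2.4969, 0.2485), jump to mode 1
Mode 1: flow for 1.0950 to horizon, guard not reached → x = (-2.0467, 1.2488)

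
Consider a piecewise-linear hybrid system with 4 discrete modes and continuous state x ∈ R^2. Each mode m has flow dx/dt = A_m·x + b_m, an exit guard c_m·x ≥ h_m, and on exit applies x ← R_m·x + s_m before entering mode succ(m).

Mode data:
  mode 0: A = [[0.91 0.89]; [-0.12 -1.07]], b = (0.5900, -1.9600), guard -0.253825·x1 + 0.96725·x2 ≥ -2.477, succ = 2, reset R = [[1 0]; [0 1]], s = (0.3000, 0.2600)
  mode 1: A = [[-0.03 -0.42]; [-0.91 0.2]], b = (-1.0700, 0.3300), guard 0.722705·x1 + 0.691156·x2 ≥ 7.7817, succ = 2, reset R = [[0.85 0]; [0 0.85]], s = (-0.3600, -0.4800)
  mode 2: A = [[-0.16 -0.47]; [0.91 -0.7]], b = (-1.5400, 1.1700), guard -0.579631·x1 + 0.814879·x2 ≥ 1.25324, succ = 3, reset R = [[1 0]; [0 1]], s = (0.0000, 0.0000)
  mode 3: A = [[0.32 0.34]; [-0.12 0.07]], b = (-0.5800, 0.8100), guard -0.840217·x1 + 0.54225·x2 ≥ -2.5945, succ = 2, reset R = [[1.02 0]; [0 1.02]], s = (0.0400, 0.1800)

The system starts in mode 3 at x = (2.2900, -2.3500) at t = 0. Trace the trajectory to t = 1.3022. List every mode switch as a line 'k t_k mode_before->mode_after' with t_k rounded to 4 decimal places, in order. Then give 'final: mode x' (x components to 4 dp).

Mode 3: guard c·x = -2.5945 hit at Δt = 0.7632 (t = 0.7632), x⁻ = (1.7741, -2.0357) → reset → x⁺ = (1.8496, -1.8964), jump to mode 2
Mode 2: flow for 0.5390 to horizon, guard not reached → x = (1.1281, -0.1633)

1 0.7632 3->2
final: 2 1.1281 -0.1633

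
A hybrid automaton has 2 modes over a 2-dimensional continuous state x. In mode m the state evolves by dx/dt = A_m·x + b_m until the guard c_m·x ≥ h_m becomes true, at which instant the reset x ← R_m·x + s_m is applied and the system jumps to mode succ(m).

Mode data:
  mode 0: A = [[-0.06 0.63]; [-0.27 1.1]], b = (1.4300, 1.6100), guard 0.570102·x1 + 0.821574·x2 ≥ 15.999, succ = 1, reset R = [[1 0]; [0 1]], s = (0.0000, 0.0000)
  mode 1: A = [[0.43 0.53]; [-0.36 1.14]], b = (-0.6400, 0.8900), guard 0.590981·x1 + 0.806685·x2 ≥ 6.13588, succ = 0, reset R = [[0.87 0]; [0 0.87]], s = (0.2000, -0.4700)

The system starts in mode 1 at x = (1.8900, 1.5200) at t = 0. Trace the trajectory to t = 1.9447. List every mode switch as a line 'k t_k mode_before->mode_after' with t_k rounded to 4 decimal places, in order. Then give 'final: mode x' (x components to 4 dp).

Mode 1: guard c·x = 6.1359 hit at Δt = 1.0001 (t = 1.0001), x⁻ = (3.9390, 4.7206) → reset → x⁺ = (3.6269, 3.6369), jump to mode 0
Mode 0: flow for 0.9446 to horizon, guard not reached → x = (8.5792, 10.5428)

1 1.0001 1->0
final: 0 8.5792 10.5428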